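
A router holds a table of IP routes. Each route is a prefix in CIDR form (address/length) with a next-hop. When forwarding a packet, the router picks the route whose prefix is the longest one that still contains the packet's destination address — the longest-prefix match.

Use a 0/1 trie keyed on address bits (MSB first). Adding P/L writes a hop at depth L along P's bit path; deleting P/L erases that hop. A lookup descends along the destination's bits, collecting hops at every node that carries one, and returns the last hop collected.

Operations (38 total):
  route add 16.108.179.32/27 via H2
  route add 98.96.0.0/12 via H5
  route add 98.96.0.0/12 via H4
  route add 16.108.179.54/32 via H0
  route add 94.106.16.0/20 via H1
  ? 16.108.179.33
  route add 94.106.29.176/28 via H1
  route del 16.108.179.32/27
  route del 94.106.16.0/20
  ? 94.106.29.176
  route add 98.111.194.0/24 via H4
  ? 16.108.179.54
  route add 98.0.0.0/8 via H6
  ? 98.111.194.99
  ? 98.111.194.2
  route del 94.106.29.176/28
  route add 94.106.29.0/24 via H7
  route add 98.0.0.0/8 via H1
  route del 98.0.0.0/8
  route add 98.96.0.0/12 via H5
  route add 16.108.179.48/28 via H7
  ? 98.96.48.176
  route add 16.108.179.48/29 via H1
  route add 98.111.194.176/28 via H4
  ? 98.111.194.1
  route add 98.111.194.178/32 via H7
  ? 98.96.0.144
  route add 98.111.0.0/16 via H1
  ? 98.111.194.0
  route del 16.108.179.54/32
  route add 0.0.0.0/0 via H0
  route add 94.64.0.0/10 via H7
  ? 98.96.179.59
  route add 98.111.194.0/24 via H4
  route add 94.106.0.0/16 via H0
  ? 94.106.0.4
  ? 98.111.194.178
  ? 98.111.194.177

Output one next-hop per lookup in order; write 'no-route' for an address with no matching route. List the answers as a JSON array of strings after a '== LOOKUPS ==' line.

Apply in order:
  + 16.108.179.32/27 (H2) depth=27
  + 98.96.0.0/12 (H5) depth=12
  + 98.96.0.0/12 (H4) depth=12
  + 16.108.179.54/32 (H0) depth=32
  + 94.106.16.0/20 (H1) depth=20
  Q 16.108.179.33: descend 000100000110110010110011001 ; hops seen [H2] ; pick H2
  + 94.106.29.176/28 (H1) depth=28
  del 16.108.179.32/27 (clear depth 27)
  del 94.106.16.0/20 (clear depth 20)
  Q 94.106.29.176: descend 0101111001101010000111011011 ; hops seen [H1] ; pick H1
  + 98.111.194.0/24 (H4) depth=24
  Q 16.108.179.54: descend 00010000011011001011001100110110 ; hops seen [H0] ; pick H0
  + 98.0.0.0/8 (H6) depth=8
  Q 98.111.194.99: descend 011000100110111111000010 ; hops seen [H6,H4,H4] ; pick H4
  Q 98.111.194.2: descend 011000100110111111000010 ; hops seen [H6,H4,H4] ; pick H4
  del 94.106.29.176/28 (clear depth 28)
  + 94.106.29.0/24 (H7) depth=24
  + 98.0.0.0/8 (H1) depth=8
  del 98.0.0.0/8 (clear depth 8)
  + 98.96.0.0/12 (H5) depth=12
  + 16.108.179.48/28 (H7) depth=28
  Q 98.96.48.176: descend 011000100110 ; hops seen [H5] ; pick H5
  + 16.108.179.48/29 (H1) depth=29
  + 98.111.194.176/28 (H4) depth=28
  Q 98.111.194.1: descend 011000100110111111000010 ; hops seen [H5,H4] ; pick H4
  + 98.111.194.178/32 (H7) depth=32
  Q 98.96.0.144: descend 011000100110 ; hops seen [H5] ; pick H5
  + 98.111.0.0/16 (H1) depth=16
  Q 98.111.194.0: descend 011000100110111111000010 ; hops seen [H5,H1,H4] ; pick H4
  del 16.108.179.54/32 (clear depth 32)
  + 0.0.0.0/0 (H0) depth=0
  + 94.64.0.0/10 (H7) depth=10
  Q 98.96.179.59: descend 011000100110 ; hops seen [H0,H5] ; pick H5
  + 98.111.194.0/24 (H4) depth=24
  + 94.106.0.0/16 (H0) depth=16
  Q 94.106.0.4: descend 0101111001101010000 ; hops seen [H0,H7,H0] ; pick H0
  Q 98.111.194.178: descend 01100010011011111100001010110010 ; hops seen [H0,H5,H1,H4,H4,H7] ; pick H7
  Q 98.111.194.177: descend 011000100110111111000010101100 ; hops seen [H0,H5,H1,H4,H4] ; pick H4

== LOOKUPS ==
["H2","H1","H0","H4","H4","H5","H4","H5","H4","H5","H0","H7","H4"]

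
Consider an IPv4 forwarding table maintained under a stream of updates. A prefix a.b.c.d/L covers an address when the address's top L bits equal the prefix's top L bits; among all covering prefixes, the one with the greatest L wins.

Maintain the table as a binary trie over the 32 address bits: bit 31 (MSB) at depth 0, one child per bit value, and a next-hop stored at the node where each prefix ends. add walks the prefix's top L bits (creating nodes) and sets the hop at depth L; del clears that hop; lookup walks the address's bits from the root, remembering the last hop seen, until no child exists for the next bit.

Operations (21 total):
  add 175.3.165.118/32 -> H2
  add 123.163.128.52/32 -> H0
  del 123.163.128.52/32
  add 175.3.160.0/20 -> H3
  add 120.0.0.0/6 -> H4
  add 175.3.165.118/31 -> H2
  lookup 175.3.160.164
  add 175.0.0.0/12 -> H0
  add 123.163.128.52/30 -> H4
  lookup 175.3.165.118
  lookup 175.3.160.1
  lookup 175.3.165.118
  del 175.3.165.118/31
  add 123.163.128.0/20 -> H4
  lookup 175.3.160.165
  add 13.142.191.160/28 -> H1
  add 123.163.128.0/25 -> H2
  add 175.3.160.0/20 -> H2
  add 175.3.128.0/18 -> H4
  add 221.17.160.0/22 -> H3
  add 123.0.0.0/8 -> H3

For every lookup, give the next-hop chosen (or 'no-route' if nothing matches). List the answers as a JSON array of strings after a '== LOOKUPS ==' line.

Process each operation:
  + 175.3.165.118/32 (H2) depth=32
  + 123.163.128.52/32 (H0) depth=32
  del 123.163.128.52/32 (clear depth 32)
  + 175.3.160.0/20 (H3) depth=20
  + 120.0.0.0/6 (H4) depth=6
  + 175.3.165.118/31 (H2) depth=31
  Q 175.3.160.164: descend 101011110000001110100 ; hops seen [H3] ; pick H3
  + 175.0.0.0/12 (H0) depth=12
  + 123.163.128.52/30 (H4) depth=30
  Q 175.3.165.118: descend 10101111000000111010010101110110 ; hops seen [H0,H3,H2,H2] ; pick H2
  Q 175.3.160.1: descend 101011110000001110100 ; hops seen [H0,H3] ; pick H3
  Q 175.3.165.118: descend 10101111000000111010010101110110 ; hops seen [H0,H3,H2,H2] ; pick H2
  del 175.3.165.118/31 (clear depth 31)
  + 123.163.128.0/20 (H4) depth=20
  Q 175.3.160.165: descend 101011110000001110100 ; hops seen [H0,H3] ; pick H3
  + 13.142.191.160/28 (H1) depth=28
  + 123.163.128.0/25 (H2) depth=25
  + 175.3.160.0/20 (H2) depth=20
  + 175.3.128.0/18 (H4) depth=18
  + 221.17.160.0/22 (H3) depth=22
  + 123.0.0.0/8 (H3) depth=8

== LOOKUPS ==
["H3","H2","H3","H2","H3"]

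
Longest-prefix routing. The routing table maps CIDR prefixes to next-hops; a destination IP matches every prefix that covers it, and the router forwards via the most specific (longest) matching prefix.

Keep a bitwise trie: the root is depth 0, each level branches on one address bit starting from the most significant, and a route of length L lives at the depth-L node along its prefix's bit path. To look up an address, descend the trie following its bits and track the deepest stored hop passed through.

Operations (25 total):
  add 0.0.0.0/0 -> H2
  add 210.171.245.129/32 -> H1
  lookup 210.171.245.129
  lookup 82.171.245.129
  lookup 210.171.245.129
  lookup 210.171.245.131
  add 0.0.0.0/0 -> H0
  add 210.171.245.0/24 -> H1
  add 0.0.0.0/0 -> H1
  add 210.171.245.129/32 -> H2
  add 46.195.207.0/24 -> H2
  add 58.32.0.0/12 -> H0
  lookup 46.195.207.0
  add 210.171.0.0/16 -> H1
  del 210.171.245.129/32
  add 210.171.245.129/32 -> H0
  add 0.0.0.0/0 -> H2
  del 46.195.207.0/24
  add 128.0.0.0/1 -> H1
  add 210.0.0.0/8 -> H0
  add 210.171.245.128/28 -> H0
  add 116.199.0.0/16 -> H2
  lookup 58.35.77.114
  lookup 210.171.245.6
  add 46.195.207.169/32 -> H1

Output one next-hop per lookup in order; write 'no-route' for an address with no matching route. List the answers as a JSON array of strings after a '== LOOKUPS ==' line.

Process each operation:
  + 0.0.0.0/0 (H2) depth=0
  + 210.171.245.129/32 (H1) depth=32
  Q 210.171.245.129: descend 11010010101010111111010110000001 ; hops seen [H2,H1] ; pick H1
  Q 82.171.245.129: descend ε ; hops seen [H2] ; pick H2
  Q 210.171.245.129: descend 11010010101010111111010110000001 ; hops seen [H2,H1] ; pick H1
  Q 210.171.245.131: descend 110100101010101111110101100000 ; hops seen [H2] ; pick H2
  + 0.0.0.0/0 (H0) depth=0
  + 210.171.245.0/24 (H1) depth=24
  + 0.0.0.0/0 (H1) depth=0
  + 210.171.245.129/32 (H2) depth=32
  + 46.195.207.0/24 (H2) depth=24
  + 58.32.0.0/12 (H0) depth=12
  Q 46.195.207.0: descend 001011101100001111001111 ; hops seen [H1,H2] ; pick H2
  + 210.171.0.0/16 (H1) depth=16
  - 210.171.245.129/32 clear@32
  + 210.171.245.129/32 (H0) depth=32
  + 0.0.0.0/0 (H2) depth=0
  - 46.195.207.0/24 clear@24
  + 128.0.0.0/1 (H1) depth=1
  + 210.0.0.0/8 (H0) depth=8
  + 210.171.245.128/28 (H0) depth=28
  + 116.199.0.0/16 (H2) depth=16
  Q 58.35.77.114: descend 001110100010 ; hops seen [H2,H0] ; pick H0
  Q 210.171.245.6: descend 110100101010101111110101 ; hops seen [H2,H1,H0,H1,H1] ; pick H1
  + 46.195.207.169/32 (H1) depth=32

== LOOKUPS ==
["H1","H2","H1","H2","H2","H0","H1"]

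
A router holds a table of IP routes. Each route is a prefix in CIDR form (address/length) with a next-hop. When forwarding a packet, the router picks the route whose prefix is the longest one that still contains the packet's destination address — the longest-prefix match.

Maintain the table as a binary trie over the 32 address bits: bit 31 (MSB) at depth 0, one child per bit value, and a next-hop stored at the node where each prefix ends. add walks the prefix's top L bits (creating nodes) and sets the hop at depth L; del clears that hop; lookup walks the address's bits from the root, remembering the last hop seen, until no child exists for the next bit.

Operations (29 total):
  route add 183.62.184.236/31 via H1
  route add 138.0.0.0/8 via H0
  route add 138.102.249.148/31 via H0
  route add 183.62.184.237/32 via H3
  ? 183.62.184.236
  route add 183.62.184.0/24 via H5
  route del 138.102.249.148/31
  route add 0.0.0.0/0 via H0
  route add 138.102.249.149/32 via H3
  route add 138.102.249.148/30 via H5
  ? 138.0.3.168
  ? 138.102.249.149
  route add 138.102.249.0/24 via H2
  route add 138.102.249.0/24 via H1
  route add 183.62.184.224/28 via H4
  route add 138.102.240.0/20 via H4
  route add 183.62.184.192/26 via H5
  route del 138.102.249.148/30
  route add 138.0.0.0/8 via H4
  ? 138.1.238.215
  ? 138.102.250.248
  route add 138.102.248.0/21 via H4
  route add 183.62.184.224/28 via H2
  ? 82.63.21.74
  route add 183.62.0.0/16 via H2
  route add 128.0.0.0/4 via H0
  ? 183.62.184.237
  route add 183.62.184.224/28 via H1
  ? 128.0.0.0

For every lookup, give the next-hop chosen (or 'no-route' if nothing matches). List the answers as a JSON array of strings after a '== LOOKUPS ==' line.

Process each operation:
  + 183.62.184.236/31 (H1) depth=31
  + 138.0.0.0/8 (H0) depth=8
  + 138.102.249.148/31 (H0) depth=31
  + 183.62.184.237/32 (H3) depth=32
  Q 183.62.184.236: descend 1011011100111110101110001110110 ; hops seen [H1] ; pick H1
  + 183.62.184.0/24 (H5) depth=24
  - 138.102.249.148/31 clear@31
  + 0.0.0.0/0 (H0) depth=0
  + 138.102.249.149/32 (H3) depth=32
  + 138.102.249.148/30 (H5) depth=30
  Q 138.0.3.168: descend 100010100 ; hops seen [H0,H0] ; pick H0
  Q 138.102.249.149: descend 10001010011001101111100110010101 ; hops seen [H0,H0,H5,H3] ; pick H3
  + 138.102.249.0/24 (H2) depth=24
  + 138.102.249.0/24 (H1) depth=24
  + 183.62.184.224/28 (H4) depth=28
  + 138.102.240.0/20 (H4) depth=20
  + 183.62.184.192/26 (H5) depth=26
  - 138.102.249.148/30 clear@30
  + 138.0.0.0/8 (H4) depth=8
  Q 138.1.238.215: descend 100010100 ; hops seen [H0,H4] ; pick H4
  Q 138.102.250.248: descend 1000101001100110111110 ; hops seen [H0,H4,H4] ; pick H4
  + 138.102.248.0/21 (H4) depth=21
  + 183.62.184.224/28 (H2) depth=28
  Q 82.63.21.74: descend ε ; hops seen [H0] ; pick H0
  + 183.62.0.0/16 (H2) depth=16
  + 128.0.0.0/4 (H0) depth=4
  Q 183.62.184.237: descend 10110111001111101011100011101101 ; hops seen [H0,H2,H5,H5,H2,H1,H3] ; pick H3
  + 183.62.184.224/28 (H1) depth=28
  Q 128.0.0.0: descend 1000 ; hops seen [H0,H0] ; pick H0

== LOOKUPS ==
["H1","H0","H3","H4","H4","H0","H3","H0"]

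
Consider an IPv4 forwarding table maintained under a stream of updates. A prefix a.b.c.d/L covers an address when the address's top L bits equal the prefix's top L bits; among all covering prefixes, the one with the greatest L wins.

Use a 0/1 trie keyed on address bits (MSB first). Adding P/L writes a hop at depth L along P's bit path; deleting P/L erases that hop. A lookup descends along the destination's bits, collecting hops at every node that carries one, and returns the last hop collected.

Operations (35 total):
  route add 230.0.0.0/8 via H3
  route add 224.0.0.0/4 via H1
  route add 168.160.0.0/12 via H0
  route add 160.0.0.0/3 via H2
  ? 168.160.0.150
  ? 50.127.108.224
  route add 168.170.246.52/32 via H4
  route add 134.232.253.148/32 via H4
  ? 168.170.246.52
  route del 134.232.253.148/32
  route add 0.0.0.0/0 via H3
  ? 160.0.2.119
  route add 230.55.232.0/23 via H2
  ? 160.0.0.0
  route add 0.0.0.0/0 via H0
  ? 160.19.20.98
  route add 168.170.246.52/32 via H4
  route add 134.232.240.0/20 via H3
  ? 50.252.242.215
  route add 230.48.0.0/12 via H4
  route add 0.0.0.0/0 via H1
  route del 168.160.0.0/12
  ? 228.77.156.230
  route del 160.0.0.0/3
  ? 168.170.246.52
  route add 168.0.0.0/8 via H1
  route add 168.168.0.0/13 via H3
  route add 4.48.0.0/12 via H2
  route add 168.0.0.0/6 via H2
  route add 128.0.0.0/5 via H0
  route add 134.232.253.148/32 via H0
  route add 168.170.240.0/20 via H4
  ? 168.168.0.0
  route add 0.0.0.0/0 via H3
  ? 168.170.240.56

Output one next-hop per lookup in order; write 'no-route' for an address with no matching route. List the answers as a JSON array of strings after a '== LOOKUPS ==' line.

Apply in order:
  add 230.0.0.0/8 -> H3 at depth 8
  add 224.0.0.0/4 -> H1 at depth 4
  add 168.160.0.0/12 -> H0 at depth 12
  add 160.0.0.0/3 -> H2 at depth 3
  ? 168.160.0.150  path d0:-→d1:-→d2:-→d3:H2→d4:-→d5:-→d6:-→d7:-→d8:-→d9:-→d10:-→d11:-→d12:H0  best=H0
  ? 50.127.108.224  path d0:-  best=no-route
  add 168.170.246.52/32 -> H4 at depth 32
  add 134.232.253.148/32 -> H4 at depth 32
  ? 168.170.246.52  path d0:-→d1:-→d2:-→d3:H2→d4:-→d5:-→d6:-→d7:-→d8:-→d9:-→d10:-→d11:-→d12:H0→d13:-→d14:-→d15:-→d16:-→d17:-→d18:-→d19:-→d20:-→d21:-→d22:-→d23:-→d24:-→d25:-→d26:-→d27:-→d28:-→d29:-→d30:-→d31:-→d32:H4  best=H4
  - 134.232.253.148/32 clear@32
  add 0.0.0.0/0 -> H3 at depth 0
  ? 160.0.2.119  path d0:H3→d1:-→d2:-→d3:H2→d4:-  best=H2
  add 230.55.232.0/23 -> H2 at depth 23
  ? 160.0.0.0  path d0:H3→d1:-→d2:-→d3:H2→d4:-  best=H2
  add 0.0.0.0/0 -> H0 at depth 0
  ? 160.19.20.98  path d0:H0→d1:-→d2:-→d3:H2→d4:-  best=H2
  add 168.170.246.52/32 -> H4 at depth 32
  add 134.232.240.0/20 -> H3 at depth 20
  ? 50.252.242.215  path d0:H0  best=H0
  add 230.48.0.0/12 -> H4 at depth 12
  add 0.0.0.0/0 -> H1 at depth 0
  - 168.160.0.0/12 clear@12
  ? 228.77.156.230  path d0:H1→d1:-→d2:-→d3:-→d4:H1→d5:-→d6:-  best=H1
  - 160.0.0.0/3 clear@3
  ? 168.170.246.52  path d0:H1→d1:-→d2:-→d3:-→d4:-→d5:-→d6:-→d7:-→d8:-→d9:-→d10:-→d11:-→d12:-→d13:-→d14:-→d15:-→d16:-→d17:-→d18:-→d19:-→d20:-→d21:-→d22:-→d23:-→d24:-→d25:-→d26:-→d27:-→d28:-→d29:-→d30:-→d31:-→d32:H4  best=H4
  add 168.0.0.0/8 -> H1 at depth 8
  add 168.168.0.0/13 -> H3 at depth 13
  add 4.48.0.0/12 -> H2 at depth 12
  add 168.0.0.0/6 -> H2 at depth 6
  add 128.0.0.0/5 -> H0 at depth 5
  add 134.232.253.148/32 -> H0 at depth 32
  add 168.170.240.0/20 -> H4 at depth 20
  ? 168.168.0.0  path d0:H1→d1:-→d2:-→d3:-→d4:-→d5:-→d6:H2→d7:-→d8:H1→d9:-→d10:-→d11:-→d12:-→d13:H3→d14:-  best=H3
  add 0.0.0.0/0 -> H3 at depth 0
  ? 168.170.240.56  path d0:H3→d1:-→d2:-→d3:-→d4:-→d5:-→d6:H2→d7:-→d8:H1→d9:-→d10:-→d11:-→d12:-→d13:H3→d14:-→d15:-→d16:-→d17:-→d18:-→d19:-→d20:H4→d21:-  best=H4

== LOOKUPS ==
["H0","no-route","H4","H2","H2","H2","H0","H1","H4","H3","H4"]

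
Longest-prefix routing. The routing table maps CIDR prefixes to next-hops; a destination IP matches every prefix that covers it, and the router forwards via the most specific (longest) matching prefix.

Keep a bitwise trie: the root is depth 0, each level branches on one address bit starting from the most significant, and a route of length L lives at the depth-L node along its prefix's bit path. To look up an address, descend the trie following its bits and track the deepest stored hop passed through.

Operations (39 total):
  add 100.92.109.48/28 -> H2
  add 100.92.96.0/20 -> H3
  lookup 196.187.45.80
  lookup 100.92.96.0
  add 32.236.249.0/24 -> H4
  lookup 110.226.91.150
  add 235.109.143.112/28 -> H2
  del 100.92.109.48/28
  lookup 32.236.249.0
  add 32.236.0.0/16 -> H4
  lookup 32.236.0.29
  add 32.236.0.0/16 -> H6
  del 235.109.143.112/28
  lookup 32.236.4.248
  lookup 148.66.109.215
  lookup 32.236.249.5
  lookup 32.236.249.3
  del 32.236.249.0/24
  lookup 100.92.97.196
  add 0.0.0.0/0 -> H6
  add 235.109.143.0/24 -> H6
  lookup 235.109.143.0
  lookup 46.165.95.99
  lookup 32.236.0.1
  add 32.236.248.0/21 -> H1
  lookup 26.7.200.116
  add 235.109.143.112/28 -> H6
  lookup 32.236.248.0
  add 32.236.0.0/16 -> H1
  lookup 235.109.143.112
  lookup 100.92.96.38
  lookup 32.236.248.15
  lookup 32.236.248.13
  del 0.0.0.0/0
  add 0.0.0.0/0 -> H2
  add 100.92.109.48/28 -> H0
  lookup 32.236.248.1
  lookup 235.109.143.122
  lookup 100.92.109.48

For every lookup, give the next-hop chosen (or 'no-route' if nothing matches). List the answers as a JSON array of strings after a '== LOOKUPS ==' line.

Apply in order:
  add 100.92.109.48/28 -> H2 at depth 28
  add 100.92.96.0/20 -> H3 at depth 20
  lookup 196.187.45.80: bits ε walk d0:- -> no-route
  lookup 100.92.96.0: bits 01100100010111000110 walk d0:-→d1:-→d2:-→d3:-→d4:-→d5:-→d6:-→d7:-→d8:-→d9:-→d10:-→d11:-→d12:-→d13:-→d14:-→d15:-→d16:-→d17:-→d18:-→d19:-→d20:H3 -> H3
  add 32.236.249.0/24 -> H4 at depth 24
  lookup 110.226.91.150: bits 0110 walk d0:-→d1:-→d2:-→d3:-→d4:- -> no-route
  add 235.109.143.112/28 -> H2 at depth 28
  del 100.92.109.48/28 (clear depth 28)
  lookup 32.236.249.0: bits 001000001110110011111001 walk d0:-→d1:-→d2:-→d3:-→d4:-→d5:-→d6:-→d7:-→d8:-→d9:-→d10:-→d11:-→d12:-→d13:-→d14:-→d15:-→d16:-→d17:-→d18:-→d19:-→d20:-→d21:-→d22:-→d23:-→d24:H4 -> H4
  add 32.236.0.0/16 -> H4 at depth 16
  lookup 32.236.0.29: bits 0010000011101100 walk d0:-→d1:-→d2:-→d3:-→d4:-→d5:-→d6:-→d7:-→d8:-→d9:-→d10:-→d11:-→d12:-→d13:-→d14:-→d15:-→d16:H4 -> H4
  add 32.236.0.0/16 -> H6 at depth 16
  del 235.109.143.112/28 (clear depth 28)
  lookup 32.236.4.248: bits 0010000011101100 walk d0:-→d1:-→d2:-→d3:-→d4:-→d5:-→d6:-→d7:-→d8:-→d9:-→d10:-→d11:-→d12:-→d13:-→d14:-→d15:-→d16:H6 -> H6
  lookup 148.66.109.215: bits 1 walk d0:-→d1:- -> no-route
  lookup 32.236.249.5: bits 001000001110110011111001 walk d0:-→d1:-→d2:-→d3:-→d4:-→d5:-→d6:-→d7:-→d8:-→d9:-→d10:-→d11:-→d12:-→d13:-→d14:-→d15:-→d16:H6→d17:-→d18:-→d19:-→d20:-→d21:-→d22:-→d23:-→d24:H4 -> H4
  lookup 32.236.249.3: bits 001000001110110011111001 walk d0:-→d1:-→d2:-→d3:-→d4:-→d5:-→d6:-→d7:-→d8:-→d9:-→d10:-→d11:-→d12:-→d13:-→d14:-→d15:-→d16:H6→d17:-→d18:-→d19:-→d20:-→d21:-→d22:-→d23:-→d24:H4 -> H4
  del 32.236.249.0/24 (clear depth 24)
  lookup 100.92.97.196: bits 01100100010111000110 walk d0:-→d1:-→d2:-→d3:-→d4:-→d5:-→d6:-→d7:-→d8:-→d9:-→d10:-→d11:-→d12:-→d13:-→d14:-→d15:-→d16:-→d17:-→d18:-→d19:-→d20:H3 -> H3
  add 0.0.0.0/0 -> H6 at depth 0
  add 235.109.143.0/24 -> H6 at depth 24
  lookup 235.109.143.0: bits 1110101101101101100011110 walk d0:H6→d1:-→d2:-→d3:-→d4:-→d5:-→d6:-→d7:-→d8:-→d9:-→d10:-→d11:-→d12:-→d13:-→d14:-→d15:-→d16:-→d17:-→d18:-→d19:-→d20:-→d21:-→d22:-→d23:-→d24:H6→d25:- -> H6
  lookup 46.165.95.99: bits 0010 walk d0:H6→d1:-→d2:-→d3:-→d4:- -> H6
  lookup 32.236.0.1: bits 0010000011101100 walk d0:H6→d1:-→d2:-→d3:-→d4:-→d5:-→d6:-→d7:-→d8:-→d9:-→d10:-→d11:-→d12:-→d13:-→d14:-→d15:-→d16:H6 -> H6
  add 32.236.248.0/21 -> H1 at depth 21
  lookup 26.7.200.116: bits 00 walk d0:H6→d1:-→d2:- -> H6
  add 235.109.143.112/28 -> H6 at depth 28
  lookup 32.236.248.0: bits 00100000111011001111100 walk d0:H6→d1:-→d2:-→d3:-→d4:-→d5:-→d6:-→d7:-→d8:-→d9:-→d10:-→d11:-→d12:-→d13:-→d14:-→d15:-→d16:H6→d17:-→d18:-→d19:-→d20:-→d21:H1→d22:-→d23:- -> H1
  add 32.236.0.0/16 -> H1 at depth 16
  lookup 235.109.143.112: bits 1110101101101101100011110111 walk d0:H6→d1:-→d2:-→d3:-→d4:-→d5:-→d6:-→d7:-→d8:-→d9:-→d10:-→d11:-→d12:-→d13:-→d14:-→d15:-→d16:-→d17:-→d18:-→d19:-→d20:-→d21:-→d22:-→d23:-→d24:H6→d25:-→d26:-→d27:-→d28:H6 -> H6
  lookup 100.92.96.38: bits 01100100010111000110 walk d0:H6→d1:-→d2:-→d3:-→d4:-→d5:-→d6:-→d7:-→d8:-→d9:-→d10:-→d11:-→d12:-→d13:-→d14:-→d15:-→d16:-→d17:-→d18:-→d19:-→d20:H3 -> H3
  lookup 32.236.248.15: bits 00100000111011001111100 walk d0:H6→d1:-→d2:-→d3:-→d4:-→d5:-→d6:-→d7:-→d8:-→d9:-→d10:-→d11:-→d12:-→d13:-→d14:-→d15:-→d16:H1→d17:-→d18:-→d19:-→d20:-→d21:H1→d22:-→d23:- -> H1
  lookup 32.236.248.13: bits 00100000111011001111100 walk d0:H6→d1:-→d2:-→d3:-→d4:-→d5:-→d6:-→d7:-→d8:-→d9:-→d10:-→d11:-→d12:-→d13:-→d14:-→d15:-→d16:H1→d17:-→d18:-→d19:-→d20:-→d21:H1→d22:-→d23:- -> H1
  del 0.0.0.0/0 (clear depth 0)
  add 0.0.0.0/0 -> H2 at depth 0
  add 100.92.109.48/28 -> H0 at depth 28
  lookup 32.236.248.1: bits 00100000111011001111100 walk d0:H2→d1:-→d2:-→d3:-→d4:-→d5:-→d6:-→d7:-→d8:-→d9:-→d10:-→d11:-→d12:-→d13:-→d14:-→d15:-→d16:H1→d17:-→d18:-→d19:-→d20:-→d21:H1→d22:-→d23:- -> H1
  lookup 235.109.143.122: bits 1110101101101101100011110111 walk d0:H2→d1:-→d2:-→d3:-→d4:-→d5:-→d6:-→d7:-→d8:-→d9:-→d10:-→d11:-→d12:-→d13:-→d14:-→d15:-→d16:-→d17:-→d18:-→d19:-→d20:-→d21:-→d22:-→d23:-→d24:H6→d25:-→d26:-→d27:-→d28:H6 -> H6
  lookup 100.92.109.48: bits 0110010001011100011011010011 walk d0:H2→d1:-→d2:-→d3:-→d4:-→d5:-→d6:-→d7:-→d8:-→d9:-→d10:-→d11:-→d12:-→d13:-→d14:-→d15:-→d16:-→d17:-→d18:-→d19:-→d20:H3→d21:-→d22:-→d23:-→d24:-→d25:-→d26:-→d27:-→d28:H0 -> H0

== LOOKUPS ==
["no-route","H3","no-route","H4","H4","H6","no-route","H4","H4","H3","H6","H6","H6","H6","H1","H6","H3","H1","H1","H1","H6","H0"]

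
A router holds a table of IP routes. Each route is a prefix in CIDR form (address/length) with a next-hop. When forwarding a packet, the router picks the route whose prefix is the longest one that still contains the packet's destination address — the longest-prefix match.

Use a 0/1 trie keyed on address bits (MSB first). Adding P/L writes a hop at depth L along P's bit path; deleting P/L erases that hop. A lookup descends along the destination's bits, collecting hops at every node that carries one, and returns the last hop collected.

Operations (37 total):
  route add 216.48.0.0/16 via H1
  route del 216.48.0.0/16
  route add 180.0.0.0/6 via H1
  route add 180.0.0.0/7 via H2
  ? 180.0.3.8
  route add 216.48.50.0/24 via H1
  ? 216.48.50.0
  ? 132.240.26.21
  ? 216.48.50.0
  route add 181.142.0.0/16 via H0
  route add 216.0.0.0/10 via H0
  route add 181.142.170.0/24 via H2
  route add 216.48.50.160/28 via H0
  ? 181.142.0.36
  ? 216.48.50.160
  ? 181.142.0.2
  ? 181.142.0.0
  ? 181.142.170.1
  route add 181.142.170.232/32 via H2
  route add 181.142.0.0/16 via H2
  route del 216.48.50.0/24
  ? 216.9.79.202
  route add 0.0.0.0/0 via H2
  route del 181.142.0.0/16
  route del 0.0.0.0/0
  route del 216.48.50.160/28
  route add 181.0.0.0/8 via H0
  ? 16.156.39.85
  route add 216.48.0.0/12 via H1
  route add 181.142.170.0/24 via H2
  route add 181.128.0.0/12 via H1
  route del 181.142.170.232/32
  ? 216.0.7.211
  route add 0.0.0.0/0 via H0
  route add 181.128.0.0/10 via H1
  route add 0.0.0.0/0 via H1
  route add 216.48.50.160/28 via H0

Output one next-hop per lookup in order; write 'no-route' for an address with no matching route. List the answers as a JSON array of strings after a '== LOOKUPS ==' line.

Apply in order:
  + 216.48.0.0/16 (H1) depth=16
  del 216.48.0.0/16 (clear depth 16)
  + 180.0.0.0/6 (H1) depth=6
  + 180.0.0.0/7 (H2) depth=7
  Q 180.0.3.8: descend 1011010 ; hops seen [H1,H2] ; pick H2
  + 216.48.50.0/24 (H1) depth=24
  Q 216.48.50.0: descend 110110000011000000110010 ; hops seen [H1] ; pick H1
  Q 132.240.26.21: descend 10 ; hops seen [∅] ; pick no-route
  Q 216.48.50.0: descend 110110000011000000110010 ; hops seen [H1] ; pick H1
  + 181.142.0.0/16 (H0) depth=16
  + 216.0.0.0/10 (H0) depth=10
  + 181.142.170.0/24 (H2) depth=24
  + 216.48.50.160/28 (H0) depth=28
  Q 181.142.0.36: descend 1011010110001110 ; hops seen [H1,H2,H0] ; pick H0
  Q 216.48.50.160: descend 1101100000110000001100101010 ; hops seen [H0,H1,H0] ; pick H0
  Q 181.142.0.2: descend 1011010110001110 ; hops seen [H1,H2,H0] ; pick H0
  Q 181.142.0.0: descend 1011010110001110 ; hops seen [H1,H2,H0] ; pick H0
  Q 181.142.170.1: descend 101101011000111010101010 ; hops seen [H1,H2,H0,H2] ; pick H2
  + 181.142.170.232/32 (H2) depth=32
  + 181.142.0.0/16 (H2) depth=16
  del 216.48.50.0/24 (clear depth 24)
  Q 216.9.79.202: descend 1101100000 ; hops seen [H0] ; pick H0
  + 0.0.0.0/0 (H2) depth=0
  del 181.142.0.0/16 (clear depth 16)
  del 0.0.0.0/0 (clear depth 0)
  del 216.48.50.160/28 (clear depth 28)
  + 181.0.0.0/8 (H0) depth=8
  Q 16.156.39.85: descend ε ; hops seen [∅] ; pick no-route
  + 216.48.0.0/12 (H1) depth=12
  + 181.142.170.0/24 (H2) depth=24
  + 181.128.0.0/12 (H1) depth=12
  del 181.142.170.232/32 (clear depth 32)
  Q 216.0.7.211: descend 1101100000 ; hops seen [H0] ; pick H0
  + 0.0.0.0/0 (H0) depth=0
  + 181.128.0.0/10 (H1) depth=10
  + 0.0.0.0/0 (H1) depth=0
  + 216.48.50.160/28 (H0) depth=28

== LOOKUPS ==
["H2","H1","no-route","H1","H0","H0","H0","H0","H2","H0","no-route","H0"]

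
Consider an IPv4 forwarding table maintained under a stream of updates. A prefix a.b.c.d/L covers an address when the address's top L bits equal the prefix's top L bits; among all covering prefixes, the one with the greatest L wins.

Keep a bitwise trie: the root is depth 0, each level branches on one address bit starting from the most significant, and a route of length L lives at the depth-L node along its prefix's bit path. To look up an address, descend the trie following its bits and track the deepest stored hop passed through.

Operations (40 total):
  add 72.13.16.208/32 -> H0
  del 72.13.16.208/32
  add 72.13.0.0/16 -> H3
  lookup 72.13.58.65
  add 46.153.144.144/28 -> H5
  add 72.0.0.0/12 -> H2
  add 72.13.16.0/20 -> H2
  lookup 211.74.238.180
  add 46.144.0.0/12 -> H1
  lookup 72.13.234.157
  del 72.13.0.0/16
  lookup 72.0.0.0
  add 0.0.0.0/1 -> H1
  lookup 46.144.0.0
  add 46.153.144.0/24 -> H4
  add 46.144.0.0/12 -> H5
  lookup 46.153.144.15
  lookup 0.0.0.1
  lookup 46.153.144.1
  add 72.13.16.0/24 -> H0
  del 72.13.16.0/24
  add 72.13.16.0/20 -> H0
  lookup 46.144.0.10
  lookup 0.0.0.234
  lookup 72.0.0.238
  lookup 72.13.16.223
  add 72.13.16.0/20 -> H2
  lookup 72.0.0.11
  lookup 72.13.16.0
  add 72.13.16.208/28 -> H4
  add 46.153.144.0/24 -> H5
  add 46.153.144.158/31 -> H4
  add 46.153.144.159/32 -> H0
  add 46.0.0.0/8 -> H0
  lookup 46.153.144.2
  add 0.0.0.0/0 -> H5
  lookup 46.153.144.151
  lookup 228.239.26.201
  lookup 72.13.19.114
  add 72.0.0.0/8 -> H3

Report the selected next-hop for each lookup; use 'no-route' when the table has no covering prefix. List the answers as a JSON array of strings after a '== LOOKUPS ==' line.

Trace:
  add 72.13.16.208/32 -> H0 at depth 32
  del 72.13.16.208/32 (clear depth 32)
  add 72.13.0.0/16 -> H3 at depth 16
  Q 72.13.58.65: descend 010010000000110100 ; hops seen [H3] ; pick H3
  add 46.153.144.144/28 -> H5 at depth 28
  add 72.0.0.0/12 -> H2 at depth 12
  add 72.13.16.0/20 -> H2 at depth 20
  Q 211.74.238.180: descend ε ; hops seen [∅] ; pick no-route
  add 46.144.0.0/12 -> H1 at depth 12
  Q 72.13.234.157: descend 0100100000001101 ; hops seen [H2,H3] ; pick H3
  del 72.13.0.0/16 (clear depth 16)
  Q 72.0.0.0: descend 010010000000 ; hops seen [H2] ; pick H2
  add 0.0.0.0/1 -> H1 at depth 1
  Q 46.144.0.0: descend 001011101001 ; hops seen [H1,H1] ; pick H1
  add 46.153.144.0/24 -> H4 at depth 24
  add 46.144.0.0/12 -> H5 at depth 12
  Q 46.153.144.15: descend 001011101001100110010000 ; hops seen [H1,H5,H4] ; pick H4
  Q 0.0.0.1: descend 00 ; hops seen [H1] ; pick H1
  Q 46.153.144.1: descend 001011101001100110010000 ; hops seen [H1,H5,H4] ; pick H4
  add 72.13.16.0/24 -> H0 at depth 24
  del 72.13.16.0/24 (clear depth 24)
  add 72.13.16.0/20 -> H0 at depth 20
  Q 46.144.0.10: descend 001011101001 ; hops seen [H1,H5] ; pick H5
  Q 0.0.0.234: descend 00 ; hops seen [H1] ; pick H1
  Q 72.0.0.238: descend 010010000000 ; hops seen [H1,H2] ; pick H2
  Q 72.13.16.223: descend 0100100000001101000100001101 ; hops seen [H1,H2,H0] ; pick H0
  add 72.13.16.0/20 -> H2 at depth 20
  Q 72.0.0.11: descend 010010000000 ; hops seen [H1,H2] ; pick H2
  Q 72.13.16.0: descend 010010000000110100010000 ; hops seen [H1,H2,H2] ; pick H2
  add 72.13.16.208/28 -> H4 at depth 28
  add 46.153.144.0/24 -> H5 at depth 24
  add 46.153.144.158/31 -> H4 at depth 31
  add 46.153.144.159/32 -> H0 at depth 32
  add 46.0.0.0/8 -> H0 at depth 8
  Q 46.153.144.2: descend 001011101001100110010000 ; hops seen [H1,H0,H5,H5] ; pick H5
  add 0.0.0.0/0 -> H5 at depth 0
  Q 46.153.144.151: descend 0010111010011001100100001001 ; hops seen [H5,H1,H0,H5,H5,H5] ; pick H5
  Q 228.239.26.201: descend ε ; hops seen [H5] ; pick H5
  Q 72.13.19.114: descend 0100100000001101000100 ; hops seen [H5,H1,H2,H2] ; pick H2
  add 72.0.0.0/8 -> H3 at depth 8

== LOOKUPS ==
["H3","no-route","H3","H2","H1","H4","H1","H4","H5","H1","H2","H0","H2","H2","H5","H5","H5","H2"]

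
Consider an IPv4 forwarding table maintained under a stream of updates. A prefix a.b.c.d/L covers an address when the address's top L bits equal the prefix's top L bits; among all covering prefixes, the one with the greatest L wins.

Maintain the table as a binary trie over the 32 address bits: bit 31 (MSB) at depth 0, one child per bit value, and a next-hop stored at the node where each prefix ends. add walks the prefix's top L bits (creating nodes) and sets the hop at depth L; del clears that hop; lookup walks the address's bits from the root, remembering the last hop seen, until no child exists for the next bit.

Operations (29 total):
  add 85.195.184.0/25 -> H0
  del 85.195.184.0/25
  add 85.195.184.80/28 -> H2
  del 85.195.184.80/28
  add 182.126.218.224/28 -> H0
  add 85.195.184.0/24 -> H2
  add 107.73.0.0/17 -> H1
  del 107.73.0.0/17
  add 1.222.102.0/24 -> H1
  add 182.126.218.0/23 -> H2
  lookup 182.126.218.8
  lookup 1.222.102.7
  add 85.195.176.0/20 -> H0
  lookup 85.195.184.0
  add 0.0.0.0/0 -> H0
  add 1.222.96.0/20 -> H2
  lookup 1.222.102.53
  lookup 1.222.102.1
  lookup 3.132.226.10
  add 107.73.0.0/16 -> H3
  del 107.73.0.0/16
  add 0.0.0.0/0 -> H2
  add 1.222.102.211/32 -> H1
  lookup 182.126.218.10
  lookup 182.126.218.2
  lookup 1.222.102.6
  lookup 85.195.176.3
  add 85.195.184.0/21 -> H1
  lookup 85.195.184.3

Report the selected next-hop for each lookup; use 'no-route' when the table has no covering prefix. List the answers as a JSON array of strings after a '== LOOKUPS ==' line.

Trace:
  add 85.195.184.0/25 -> H0 at depth 25
  del 85.195.184.0/25 (clear depth 25)
  add 85.195.184.80/28 -> H2 at depth 28
  del 85.195.184.80/28 (clear depth 28)
  add 182.126.218.224/28 -> H0 at depth 28
  add 85.195.184.0/24 -> H2 at depth 24
  add 107.73.0.0/17 -> H1 at depth 17
  del 107.73.0.0/17 (clear depth 17)
  add 1.222.102.0/24 -> H1 at depth 24
  add 182.126.218.0/23 -> H2 at depth 23
  ? 182.126.218.8  path d0:-→d1:-→d2:-→d3:-→d4:-→d5:-→d6:-→d7:-→d8:-→d9:-→d10:-→d11:-→d12:-→d13:-→d14:-→d15:-→d16:-→d17:-→d18:-→d19:-→d20:-→d21:-→d22:-→d23:H2→d24:-  best=H2
  ? 1.222.102.7  path d0:-→d1:-→d2:-→d3:-→d4:-→d5:-→d6:-→d7:-→d8:-→d9:-→d10:-→d11:-→d12:-→d13:-→d14:-→d15:-→d16:-→d17:-→d18:-→d19:-→d20:-→d21:-→d22:-→d23:-→d24:H1  best=H1
  add 85.195.176.0/20 -> H0 at depth 20
  ? 85.195.184.0  path d0:-→d1:-→d2:-→d3:-→d4:-→d5:-→d6:-→d7:-→d8:-→d9:-→d10:-→d11:-→d12:-→d13:-→d14:-→d15:-→d16:-→d17:-→d18:-→d19:-→d20:H0→d21:-→d22:-→d23:-→d24:H2→d25:-  best=H2
  add 0.0.0.0/0 -> H0 at depth 0
  add 1.222.96.0/20 -> H2 at depth 20
  ? 1.222.102.53  path d0:H0→d1:-→d2:-→d3:-→d4:-→d5:-→d6:-→d7:-→d8:-→d9:-→d10:-→d11:-→d12:-→d13:-→d14:-→d15:-→d16:-→d17:-→d18:-→d19:-→d20:H2→d21:-→d22:-→d23:-→d24:H1  best=H1
  ? 1.222.102.1  path d0:H0→d1:-→d2:-→d3:-→d4:-→d5:-→d6:-→d7:-→d8:-→d9:-→d10:-→d11:-→d12:-→d13:-→d14:-→d15:-→d16:-→d17:-→d18:-→d19:-→d20:H2→d21:-→d22:-→d23:-→d24:H1  best=H1
  ? 3.132.226.10  path d0:H0→d1:-→d2:-→d3:-→d4:-→d5:-→d6:-  best=H0
  add 107.73.0.0/16 -> H3 at depth 16
  del 107.73.0.0/16 (clear depth 16)
  add 0.0.0.0/0 -> H2 at depth 0
  add 1.222.102.211/32 -> H1 at depth 32
  ? 182.126.218.10  path d0:H2→d1:-→d2:-→d3:-→d4:-→d5:-→d6:-→d7:-→d8:-→d9:-→d10:-→d11:-→d12:-→d13:-→d14:-→d15:-→d16:-→d17:-→d18:-→d19:-→d20:-→d21:-→d22:-→d23:H2→d24:-  best=H2
  ? 182.126.218.2  path d0:H2→d1:-→d2:-→d3:-→d4:-→d5:-→d6:-→d7:-→d8:-→d9:-→d10:-→d11:-→d12:-→d13:-→d14:-→d15:-→d16:-→d17:-→d18:-→d19:-→d20:-→d21:-→d22:-→d23:H2→d24:-  best=H2
  ? 1.222.102.6  path d0:H2→d1:-→d2:-→d3:-→d4:-→d5:-→d6:-→d7:-→d8:-→d9:-→d10:-→d11:-→d12:-→d13:-→d14:-→d15:-→d16:-→d17:-→d18:-→d19:-→d20:H2→d21:-→d22:-→d23:-→d24:H1  best=H1
  ? 85.195.176.3  path d0:H2→d1:-→d2:-→d3:-→d4:-→d5:-→d6:-→d7:-→d8:-→d9:-→d10:-→d11:-→d12:-→d13:-→d14:-→d15:-→d16:-→d17:-→d18:-→d19:-→d20:H0  best=H0
  add 85.195.184.0/21 -> H1 at depth 21
  ? 85.195.184.3  path d0:H2→d1:-→d2:-→d3:-→d4:-→d5:-→d6:-→d7:-→d8:-→d9:-→d10:-→d11:-→d12:-→d13:-→d14:-→d15:-→d16:-→d17:-→d18:-→d19:-→d20:H0→d21:H1→d22:-→d23:-→d24:H2→d25:-  best=H2

== LOOKUPS ==
["H2","H1","H2","H1","H1","H0","H2","H2","H1","H0","H2"]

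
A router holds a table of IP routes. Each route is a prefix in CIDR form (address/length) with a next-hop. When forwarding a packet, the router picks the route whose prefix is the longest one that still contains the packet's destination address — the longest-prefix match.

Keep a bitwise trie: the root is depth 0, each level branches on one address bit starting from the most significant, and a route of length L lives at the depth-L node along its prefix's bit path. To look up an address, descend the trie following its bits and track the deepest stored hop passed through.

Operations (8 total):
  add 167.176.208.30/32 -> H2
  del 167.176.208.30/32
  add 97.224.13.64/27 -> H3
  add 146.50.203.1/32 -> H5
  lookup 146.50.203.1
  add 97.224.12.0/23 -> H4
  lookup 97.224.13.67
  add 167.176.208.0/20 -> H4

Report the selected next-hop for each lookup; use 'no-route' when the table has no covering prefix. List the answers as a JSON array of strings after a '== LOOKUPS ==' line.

Apply in order:
  add 167.176.208.30/32 -> H2 at depth 32
  del 167.176.208.30/32 (clear depth 32)
  add 97.224.13.64/27 -> H3 at depth 27
  add 146.50.203.1/32 -> H5 at depth 32
  ? 146.50.203.1  path d0:-→d1:-→d2:-→d3:-→d4:-→d5:-→d6:-→d7:-→d8:-→d9:-→d10:-→d11:-→d12:-→d13:-→d14:-→d15:-→d16:-→d17:-→d18:-→d19:-→d20:-→d21:-→d22:-→d23:-→d24:-→d25:-→d26:-→d27:-→d28:-→d29:-→d30:-→d31:-→d32:H5  best=H5
  add 97.224.12.0/23 -> H4 at depth 23
  ? 97.224.13.67  path d0:-→d1:-→d2:-→d3:-→d4:-→d5:-→d6:-→d7:-→d8:-→d9:-→d10:-→d11:-→d12:-→d13:-→d14:-→d15:-→d16:-→d17:-→d18:-→d19:-→d20:-→d21:-→d22:-→d23:H4→d24:-→d25:-→d26:-→d27:H3  best=H3
  add 167.176.208.0/20 -> H4 at depth 20

== LOOKUPS ==
["H5","H3"]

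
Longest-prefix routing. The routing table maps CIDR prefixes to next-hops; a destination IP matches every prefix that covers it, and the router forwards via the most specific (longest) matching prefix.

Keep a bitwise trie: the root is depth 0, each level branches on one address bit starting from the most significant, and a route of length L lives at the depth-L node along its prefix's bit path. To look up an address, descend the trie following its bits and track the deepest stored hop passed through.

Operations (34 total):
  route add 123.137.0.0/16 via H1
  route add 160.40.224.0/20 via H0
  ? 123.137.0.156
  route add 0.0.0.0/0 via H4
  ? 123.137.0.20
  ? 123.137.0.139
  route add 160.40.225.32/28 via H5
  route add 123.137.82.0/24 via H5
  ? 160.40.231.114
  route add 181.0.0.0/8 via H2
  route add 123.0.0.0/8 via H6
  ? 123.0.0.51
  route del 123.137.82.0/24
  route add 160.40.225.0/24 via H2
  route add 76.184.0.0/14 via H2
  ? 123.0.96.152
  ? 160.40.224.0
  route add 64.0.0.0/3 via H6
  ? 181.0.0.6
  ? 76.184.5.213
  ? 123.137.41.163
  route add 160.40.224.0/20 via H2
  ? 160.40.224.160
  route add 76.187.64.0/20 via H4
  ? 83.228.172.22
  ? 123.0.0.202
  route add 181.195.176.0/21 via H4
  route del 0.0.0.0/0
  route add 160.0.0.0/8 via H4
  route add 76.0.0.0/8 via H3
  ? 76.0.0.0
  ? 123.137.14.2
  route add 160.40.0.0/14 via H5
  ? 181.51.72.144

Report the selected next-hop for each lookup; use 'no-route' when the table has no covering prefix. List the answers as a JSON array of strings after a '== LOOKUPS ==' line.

Apply in order:
  add 123.137.0.0/16 -> H1 at depth 16
  add 160.40.224.0/20 -> H0 at depth 20
  lookup 123.137.0.156: bits 0111101110001001 walk d0:-→d1:-→d2:-→d3:-→d4:-→d5:-→d6:-→d7:-→d8:-→d9:-→d10:-→d11:-→d12:-→d13:-→d14:-→d15:-→d16:H1 -> H1
  add 0.0.0.0/0 -> H4 at depth 0
  lookup 123.137.0.20: bits 0111101110001001 walk d0:H4→d1:-→d2:-→d3:-→d4:-→d5:-→d6:-→d7:-→d8:-→d9:-→d10:-→d11:-→d12:-→d13:-→d14:-→d15:-→d16:H1 -> H1
  lookup 123.137.0.139: bits 0111101110001001 walk d0:H4→d1:-→d2:-→d3:-→d4:-→d5:-→d6:-→d7:-→d8:-→d9:-→d10:-→d11:-→d12:-→d13:-→d14:-→d15:-→d16:H1 -> H1
  add 160.40.225.32/28 -> H5 at depth 28
  add 123.137.82.0/24 -> H5 at depth 24
  lookup 160.40.231.114: bits 101000000010100011100 walk d0:H4→d1:-→d2:-→d3:-→d4:-→d5:-→d6:-→d7:-→d8:-→d9:-→d10:-→d11:-→d12:-→d13:-→d14:-→d15:-→d16:-→d17:-→d18:-→d19:-→d20:H0→d21:- -> H0
  add 181.0.0.0/8 -> H2 at depth 8
  add 123.0.0.0/8 -> H6 at depth 8
  lookup 123.0.0.51: bits 01111011 walk d0:H4→d1:-→d2:-→d3:-→d4:-→d5:-→d6:-→d7:-→d8:H6 -> H6
  - 123.137.82.0/24 clear@24
  add 160.40.225.0/24 -> H2 at depth 24
  add 76.184.0.0/14 -> H2 at depth 14
  lookup 123.0.96.152: bits 01111011 walk d0:H4→d1:-→d2:-→d3:-→d4:-→d5:-→d6:-→d7:-→d8:H6 -> H6
  lookup 160.40.224.0: bits 10100000001010001110000 walk d0:H4→d1:-→d2:-→d3:-→d4:-→d5:-→d6:-→d7:-→d8:-→d9:-→d10:-→d11:-→d12:-→d13:-→d14:-→d15:-→d16:-→d17:-→d18:-→d19:-→d20:H0→d21:-→d22:-→d23:- -> H0
  add 64.0.0.0/3 -> H6 at depth 3
  lookup 181.0.0.6: bits 10110101 walk d0:H4→d1:-→d2:-→d3:-→d4:-→d5:-→d6:-→d7:-→d8:H2 -> H2
  lookup 76.184.5.213: bits 01001100101110 walk d0:H4→d1:-→d2:-→d3:H6→d4:-→d5:-→d6:-→d7:-→d8:-→d9:-→d10:-→d11:-→d12:-→d13:-→d14:H2 -> H2
  lookup 123.137.41.163: bits 01111011100010010 walk d0:H4→d1:-→d2:-→d3:-→d4:-→d5:-→d6:-→d7:-→d8:H6→d9:-→d10:-→d11:-→d12:-→d13:-→d14:-→d15:-→d16:H1→d17:- -> H1
  add 160.40.224.0/20 -> H2 at depth 20
  lookup 160.40.224.160: bits 10100000001010001110000 walk d0:H4→d1:-→d2:-→d3:-→d4:-→d5:-→d6:-→d7:-→d8:-→d9:-→d10:-→d11:-→d12:-→d13:-→d14:-→d15:-→d16:-→d17:-→d18:-→d19:-→d20:H2→d21:-→d22:-→d23:- -> H2
  add 76.187.64.0/20 -> H4 at depth 20
  lookup 83.228.172.22: bits 010 walk d0:H4→d1:-→d2:-→d3:H6 -> H6
  lookup 123.0.0.202: bits 01111011 walk d0:H4→d1:-→d2:-→d3:-→d4:-→d5:-→d6:-→d7:-→d8:H6 -> H6
  add 181.195.176.0/21 -> H4 at depth 21
  - 0.0.0.0/0 clear@0
  add 160.0.0.0/8 -> H4 at depth 8
  add 76.0.0.0/8 -> H3 at depth 8
  lookup 76.0.0.0: bits 01001100 walk d0:-→d1:-→d2:-→d3:H6→d4:-→d5:-→d6:-→d7:-→d8:H3 -> H3
  lookup 123.137.14.2: bits 01111011100010010 walk d0:-→d1:-→d2:-→d3:-→d4:-→d5:-→d6:-→d7:-→d8:H6→d9:-→d10:-→d11:-→d12:-→d13:-→d14:-→d15:-→d16:H1→d17:- -> H1
  add 160.40.0.0/14 -> H5 at depth 14
  lookup 181.51.72.144: bits 10110101 walk d0:-→d1:-→d2:-→d3:-→d4:-→d5:-→d6:-→d7:-→d8:H2 -> H2

== LOOKUPS ==
["H1","H1","H1","H0","H6","H6","H0","H2","H2","H1","H2","H6","H6","H3","H1","H2"]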